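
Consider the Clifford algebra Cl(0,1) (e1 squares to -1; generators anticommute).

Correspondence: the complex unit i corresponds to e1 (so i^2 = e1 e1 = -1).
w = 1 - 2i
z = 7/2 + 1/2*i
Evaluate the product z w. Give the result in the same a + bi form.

In blades: z = 7/2 + 1/2*e1, w = 1 - 2*e1.
Distribute z over w term by term (generator squares from the signature, products reordered to ascending indices): (7/2)*w = 7/2 - 7*e1; (1/2*e1)*w = 1 + 1/2*e1.
Sum: 9/2 - 13/2*e1; translating back through the correspondence:
Answer: 9/2 - 13/2*i


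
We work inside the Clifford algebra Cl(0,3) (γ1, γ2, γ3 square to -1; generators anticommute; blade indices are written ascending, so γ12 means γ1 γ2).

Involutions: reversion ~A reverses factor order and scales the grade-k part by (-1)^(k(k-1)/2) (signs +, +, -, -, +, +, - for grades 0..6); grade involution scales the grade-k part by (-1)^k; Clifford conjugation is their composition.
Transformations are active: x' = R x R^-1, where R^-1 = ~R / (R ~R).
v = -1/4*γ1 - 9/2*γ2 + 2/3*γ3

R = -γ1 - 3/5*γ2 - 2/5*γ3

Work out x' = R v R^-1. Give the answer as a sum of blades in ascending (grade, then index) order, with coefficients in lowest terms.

~R = -γ1 - 3/5*γ2 - 2/5*γ3, and R ~R = -38/25, so R^-1 = ~R / (-38/25).
R v = -161/60 + 87/20*γ12 - 23/30*γ13 - 11/5*γ23
Answer: -187/57*γ1 + 181/76*γ2 - 79/38*γ3


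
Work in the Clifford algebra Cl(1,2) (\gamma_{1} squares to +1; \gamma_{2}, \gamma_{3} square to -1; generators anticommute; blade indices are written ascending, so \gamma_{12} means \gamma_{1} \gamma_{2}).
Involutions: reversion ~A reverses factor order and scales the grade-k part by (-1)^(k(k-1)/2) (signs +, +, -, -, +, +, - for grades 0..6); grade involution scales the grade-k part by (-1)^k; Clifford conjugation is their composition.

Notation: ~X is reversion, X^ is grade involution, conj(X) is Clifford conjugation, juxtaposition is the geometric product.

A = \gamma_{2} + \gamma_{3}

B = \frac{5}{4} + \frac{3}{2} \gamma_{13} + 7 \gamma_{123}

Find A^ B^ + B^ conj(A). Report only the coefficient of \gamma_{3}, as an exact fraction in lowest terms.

first term: -\frac{3}{2} \gamma_{1} - \frac{5}{4} \gamma_{2} - \frac{5}{4} \gamma_{3} - 7 \gamma_{12} + 7 \gamma_{13} + \frac{3}{2} \gamma_{123}
second term: \frac{3}{2} \gamma_{1} - \frac{5}{4} \gamma_{2} - \frac{5}{4} \gamma_{3} - 7 \gamma_{12} + 7 \gamma_{13} + \frac{3}{2} \gamma_{123}
Answer: -\frac{5}{2}


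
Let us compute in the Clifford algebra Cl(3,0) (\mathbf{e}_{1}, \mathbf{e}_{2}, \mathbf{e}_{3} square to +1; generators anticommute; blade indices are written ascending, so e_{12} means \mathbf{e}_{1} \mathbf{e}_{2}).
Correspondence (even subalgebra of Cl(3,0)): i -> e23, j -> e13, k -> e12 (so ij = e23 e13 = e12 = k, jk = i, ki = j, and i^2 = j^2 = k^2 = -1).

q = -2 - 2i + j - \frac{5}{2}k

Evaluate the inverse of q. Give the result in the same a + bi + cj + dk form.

In blades: q = -2 - \frac{5}{2} e_{12} + e_{13} - 2 e_{23}.
With qbar = -2 + \frac{5}{2} e_{12} - e_{13} + 2 e_{23} (scalar fixed, mapped units negated), q qbar = \frac{61}{4} (the sum of squared coefficients), so q^-1 = qbar / (\frac{61}{4}) = -\frac{8}{61} + \frac{10}{61} e_{12} - \frac{4}{61} e_{13} + \frac{8}{61} e_{23}; translating back:
Answer: -\frac{8}{61} + \frac{8}{61}i - \frac{4}{61}j + \frac{10}{61}k


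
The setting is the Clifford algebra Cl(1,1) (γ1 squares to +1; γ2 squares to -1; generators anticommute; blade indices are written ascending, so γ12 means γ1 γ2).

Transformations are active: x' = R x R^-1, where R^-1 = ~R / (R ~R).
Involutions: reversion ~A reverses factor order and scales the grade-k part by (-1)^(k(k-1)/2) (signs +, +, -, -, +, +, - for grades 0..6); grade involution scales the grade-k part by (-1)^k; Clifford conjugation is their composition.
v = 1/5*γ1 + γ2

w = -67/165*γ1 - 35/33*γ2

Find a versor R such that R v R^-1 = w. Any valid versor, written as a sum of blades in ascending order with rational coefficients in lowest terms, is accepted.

Construction: equal norms (both -24/25) license R = v + w = -34/165*γ1 - 2/33*γ2 — nothing changes along that direction, while (v - w)/2 changes sign, so v maps onto w.
Answer: -34/165*γ1 - 2/33*γ2


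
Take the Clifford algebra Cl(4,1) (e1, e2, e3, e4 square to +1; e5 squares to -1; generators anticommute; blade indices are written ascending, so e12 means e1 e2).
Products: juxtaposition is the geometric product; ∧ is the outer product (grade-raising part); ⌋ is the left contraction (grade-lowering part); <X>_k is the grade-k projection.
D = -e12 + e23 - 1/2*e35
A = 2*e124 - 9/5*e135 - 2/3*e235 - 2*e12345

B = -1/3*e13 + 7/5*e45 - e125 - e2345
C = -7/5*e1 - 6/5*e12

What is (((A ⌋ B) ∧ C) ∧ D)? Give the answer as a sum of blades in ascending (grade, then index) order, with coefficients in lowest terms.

step 1: -2/3*e4
step 2: -14/15*e14 + 4/5*e124
step 3: -14/15*e1234 - 7/15*e1345 + 2/5*e12345
Answer: -14/15*e1234 - 7/15*e1345 + 2/5*e12345


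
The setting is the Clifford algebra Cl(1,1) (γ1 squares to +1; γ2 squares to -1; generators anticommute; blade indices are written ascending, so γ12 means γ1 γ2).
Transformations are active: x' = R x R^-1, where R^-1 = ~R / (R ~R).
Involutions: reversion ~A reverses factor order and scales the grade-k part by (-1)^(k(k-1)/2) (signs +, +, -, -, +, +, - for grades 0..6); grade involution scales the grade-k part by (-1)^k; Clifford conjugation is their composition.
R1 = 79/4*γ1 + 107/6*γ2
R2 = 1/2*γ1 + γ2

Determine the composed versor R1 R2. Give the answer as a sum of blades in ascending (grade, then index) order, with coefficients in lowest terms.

Distribute over the terms of R1 (each basis-blade product reordered to ascending indices, repeated generators contracted through their squares):
(79/4*γ1) R2 = 79/8 + 79/4*γ12
(107/6*γ2) R2 = -107/6 - 107/12*γ12
Summing the partial products and collecting blades:
Answer: -191/24 + 65/6*γ12


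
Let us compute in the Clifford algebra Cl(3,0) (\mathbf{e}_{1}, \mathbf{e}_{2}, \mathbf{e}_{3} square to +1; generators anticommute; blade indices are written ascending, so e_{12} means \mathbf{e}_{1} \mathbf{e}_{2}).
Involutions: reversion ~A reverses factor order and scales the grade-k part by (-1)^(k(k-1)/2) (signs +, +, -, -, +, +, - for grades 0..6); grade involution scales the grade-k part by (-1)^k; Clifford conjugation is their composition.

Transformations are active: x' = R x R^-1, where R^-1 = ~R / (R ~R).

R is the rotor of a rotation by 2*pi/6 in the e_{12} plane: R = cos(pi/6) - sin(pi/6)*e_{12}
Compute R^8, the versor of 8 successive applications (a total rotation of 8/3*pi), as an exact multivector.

Half-angle bookkeeping: 8 applications in e_{12} add up to rotor phase 8*pi/6 = \frac{4 \pi}{3}, so R^8 = cos(\frac{4 \pi}{3}) - sin(\frac{4 \pi}{3})*e_{12}.
cos(\frac{4 \pi}{3}) = - \frac{1}{2} and sin(\frac{4 \pi}{3}) = - \frac{\sqrt{3}}{2}, so R^8 = -\frac{1}{2} + \frac{\sqrt{3}}{2} e_{12}. The net rotation is 2/3*pi (after discarding 1 full turn, each of which contributes a factor -1 to the rotor); the rotor keeps the half-angle phase exactly.
Answer: -\frac{1}{2} + \frac{\sqrt{3}}{2} e_{12}


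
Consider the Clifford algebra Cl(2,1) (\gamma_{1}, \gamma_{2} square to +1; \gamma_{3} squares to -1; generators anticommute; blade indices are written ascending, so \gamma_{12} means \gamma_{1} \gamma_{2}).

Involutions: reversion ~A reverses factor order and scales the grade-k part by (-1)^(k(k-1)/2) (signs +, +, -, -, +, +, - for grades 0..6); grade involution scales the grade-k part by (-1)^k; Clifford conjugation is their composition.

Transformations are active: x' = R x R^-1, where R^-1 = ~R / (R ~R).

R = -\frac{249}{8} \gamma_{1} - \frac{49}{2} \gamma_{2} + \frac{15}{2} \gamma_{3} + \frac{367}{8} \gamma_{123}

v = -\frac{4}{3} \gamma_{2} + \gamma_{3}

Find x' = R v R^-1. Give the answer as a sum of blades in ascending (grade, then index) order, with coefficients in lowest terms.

~R = -\frac{249}{8} \gamma_{1} - \frac{49}{2} \gamma_{2} + \frac{15}{2} \gamma_{3} - \frac{367}{8} \gamma_{123}, and R ~R = -\frac{2367}{4}, so R^-1 = ~R / (-\frac{2367}{4}).
R v = \frac{151}{6} - \frac{35}{8} \gamma_{12} + \frac{721}{24} \gamma_{13} - \frac{29}{2} \gamma_{23}
Answer: \frac{105}{263} \gamma_{1} - \frac{7831}{6312} \gamma_{2} - \frac{2019}{2104} \gamma_{3}


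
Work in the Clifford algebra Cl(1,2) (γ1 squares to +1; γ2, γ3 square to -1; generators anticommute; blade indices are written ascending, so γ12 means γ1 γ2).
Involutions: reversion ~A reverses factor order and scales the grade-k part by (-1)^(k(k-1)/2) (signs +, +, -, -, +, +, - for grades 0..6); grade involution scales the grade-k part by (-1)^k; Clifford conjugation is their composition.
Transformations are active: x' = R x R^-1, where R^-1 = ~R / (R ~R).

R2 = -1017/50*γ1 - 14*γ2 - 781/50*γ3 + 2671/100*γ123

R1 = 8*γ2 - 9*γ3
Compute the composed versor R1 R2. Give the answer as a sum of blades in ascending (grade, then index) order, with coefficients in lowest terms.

Distribute over the terms of R1 (each basis-blade product reordered to ascending indices, repeated generators contracted through their squares):
(8*γ2) R2 = 112 + 4068/25*γ12 + 5342/25*γ13 - 3124/25*γ23
(-9*γ3) R2 = -7029/50 + 24039/100*γ12 - 9153/50*γ13 - 126*γ23
Summing the partial products and collecting blades:
Answer: -1429/50 + 40311/100*γ12 + 1531/50*γ13 - 6274/25*γ23


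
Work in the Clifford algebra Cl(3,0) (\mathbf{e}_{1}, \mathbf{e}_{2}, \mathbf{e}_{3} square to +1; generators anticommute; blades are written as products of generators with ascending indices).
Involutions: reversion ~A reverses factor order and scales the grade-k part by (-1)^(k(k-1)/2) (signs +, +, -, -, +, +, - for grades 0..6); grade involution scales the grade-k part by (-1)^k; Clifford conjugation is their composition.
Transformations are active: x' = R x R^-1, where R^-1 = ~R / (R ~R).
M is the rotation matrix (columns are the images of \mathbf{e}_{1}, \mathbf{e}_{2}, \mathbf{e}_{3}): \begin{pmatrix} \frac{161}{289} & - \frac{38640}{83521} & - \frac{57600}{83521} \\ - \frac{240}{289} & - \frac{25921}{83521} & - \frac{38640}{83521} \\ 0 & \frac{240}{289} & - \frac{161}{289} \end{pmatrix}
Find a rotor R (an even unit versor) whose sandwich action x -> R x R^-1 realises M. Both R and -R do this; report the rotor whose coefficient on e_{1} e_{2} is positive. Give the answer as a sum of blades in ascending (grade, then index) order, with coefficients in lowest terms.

Method: write R = a + b12*e_{1} e_{2} + b13*e_{1} e_{3} + b23*e_{2} e_{3} with a^2 + b12^2 + b13^2 + b23^2 = 1 (so R^-1 = ~R). Expanding the columns R e_j ~R gives tr M = 4a^2 - 1 and, from the antisymmetric part, M21 - M12 = -4a*b12, M13 - M31 = 4a*b13, M32 - M23 = -4a*b23.
Here tr M = -\frac{25921}{83521}, so a^2 = (1 + tr M)/4 = \frac{14400}{83521} and a = ±\frac{120}{289}. Taking a = \frac{120}{289}: M21 - M12 = -\frac{30720}{83521}, M13 - M31 = -\frac{57600}{83521}, M32 - M23 = \frac{108000}{83521}, giving b12 = \frac{64}{289}, b13 = -\frac{120}{289}, b23 = -\frac{225}{289}, i.e. R = \frac{120}{289} + \frac{64}{289} e_{1} e_{2} - \frac{120}{289} e_{1} e_{3} - \frac{225}{289} e_{2} e_{3}.
Its e_{1} e_{2} coefficient is already positive.
Answer: \frac{120}{289} + \frac{64}{289} e_{1} e_{2} - \frac{120}{289} e_{1} e_{3} - \frac{225}{289} e_{2} e_{3}. Sheet selection: the two-to-one cover makes ±R indistinguishable at the matrix level (trace -\frac{25921}{83521}), so uniqueness comes from the required sign on e_{1} e_{2}.


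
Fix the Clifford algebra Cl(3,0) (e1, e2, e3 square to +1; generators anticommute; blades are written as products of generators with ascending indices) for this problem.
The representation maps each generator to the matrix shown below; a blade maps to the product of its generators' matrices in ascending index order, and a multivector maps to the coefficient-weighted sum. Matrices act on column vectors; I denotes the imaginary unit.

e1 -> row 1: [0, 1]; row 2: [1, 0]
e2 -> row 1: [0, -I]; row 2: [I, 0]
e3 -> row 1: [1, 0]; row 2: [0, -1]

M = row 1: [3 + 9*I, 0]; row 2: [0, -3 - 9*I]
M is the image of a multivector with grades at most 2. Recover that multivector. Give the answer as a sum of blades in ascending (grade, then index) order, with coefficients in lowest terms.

Method: 1, rho(e1), rho(e2), rho(e3) form a trace-orthogonal basis of the 2x2 complex matrices (tr(X Y) = 2 if X = Y, else 0), so M = m0*1 + m1*rho(e1) + m2*rho(e2) + m3*rho(e3) with m0 = tr(M)/2 = 0, m1 = tr(M rho(e1))/2 = 0, m2 = tr(M rho(e2))/2 = 0, m3 = tr(M rho(e3))/2 = 3 + 9*I.
Multiplying table entries, the bivector images are rho(e1 e2) = I*rho(e3), rho(e1 e3) = -I*rho(e2), rho(e2 e3) = I*rho(e1); with real blade coefficients the real parts of m0..m3 are the coefficients of 1, e1, e2, e3 and the imaginary parts give the bivectors (e2 e3: Im m1, e1 e3: -Im m2, e1 e2: Im m3).
Answer: 3*e3 + 9*e1 e2


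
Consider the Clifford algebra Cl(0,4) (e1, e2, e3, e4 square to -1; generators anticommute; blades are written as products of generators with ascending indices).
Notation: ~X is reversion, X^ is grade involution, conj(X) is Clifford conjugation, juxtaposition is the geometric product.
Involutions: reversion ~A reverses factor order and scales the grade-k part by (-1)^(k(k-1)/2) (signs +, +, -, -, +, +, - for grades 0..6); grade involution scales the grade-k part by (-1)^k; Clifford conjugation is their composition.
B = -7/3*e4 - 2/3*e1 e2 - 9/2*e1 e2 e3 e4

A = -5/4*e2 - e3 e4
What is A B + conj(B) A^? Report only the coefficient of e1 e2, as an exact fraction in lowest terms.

first term: 5/6*e1 - 7/3*e3 - 9/2*e1 e2 + 35/12*e2 e4 + 45/8*e1 e3 e4 + 2/3*e1 e2 e3 e4
second term: -5/6*e1 - 7/3*e3 - 9/2*e1 e2 - 35/12*e2 e4 + 45/8*e1 e3 e4 - 2/3*e1 e2 e3 e4
Answer: -9


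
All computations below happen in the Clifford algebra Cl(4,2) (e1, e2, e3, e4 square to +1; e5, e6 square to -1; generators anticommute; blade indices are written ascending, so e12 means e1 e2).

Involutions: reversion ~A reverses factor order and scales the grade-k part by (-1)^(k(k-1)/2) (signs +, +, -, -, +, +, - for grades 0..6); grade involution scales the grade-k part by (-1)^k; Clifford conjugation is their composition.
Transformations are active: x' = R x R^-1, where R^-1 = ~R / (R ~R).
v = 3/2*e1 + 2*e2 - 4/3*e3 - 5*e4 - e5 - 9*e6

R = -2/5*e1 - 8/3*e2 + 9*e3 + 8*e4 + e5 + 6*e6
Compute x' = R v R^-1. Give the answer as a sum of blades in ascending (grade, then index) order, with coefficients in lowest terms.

~R = -2/5*e1 - 8/3*e2 + 9*e3 + 8*e4 + e5 + 6*e6, and R ~R = 25936/225, so R^-1 = ~R / (25936/225).
R v = -44/15 + 16/5*e12 - 389/30*e13 - 10*e14 - 11/10*e15 - 27/5*e16 - 130/9*e23 - 8/3*e24 + 2/3*e25 + 12*e26 - 103/3*e34 - 23/3*e35 - 73*e36 - 3*e45 - 42*e46 - 3*e56
Answer: -4797/3242*e1 - 3022/1621*e2 + 8513/9726*e3 + 7445/1621*e4 + 3077/3242*e5 + 14094/1621*e6


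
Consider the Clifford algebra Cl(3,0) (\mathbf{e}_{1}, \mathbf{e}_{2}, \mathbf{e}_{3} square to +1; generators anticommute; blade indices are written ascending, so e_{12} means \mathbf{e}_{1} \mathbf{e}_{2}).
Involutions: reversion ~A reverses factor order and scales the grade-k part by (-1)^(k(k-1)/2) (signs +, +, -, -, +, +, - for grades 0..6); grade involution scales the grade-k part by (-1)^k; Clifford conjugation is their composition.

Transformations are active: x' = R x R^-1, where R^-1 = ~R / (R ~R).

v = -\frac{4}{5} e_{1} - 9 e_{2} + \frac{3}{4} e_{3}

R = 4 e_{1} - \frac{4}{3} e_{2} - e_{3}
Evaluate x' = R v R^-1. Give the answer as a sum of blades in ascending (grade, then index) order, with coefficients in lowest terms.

~R = 4 e_{1} - \frac{4}{3} e_{2} - e_{3}, and R ~R = \frac{169}{9}, so R^-1 = ~R / (\frac{169}{9}).
R v = \frac{161}{20} - \frac{556}{15} e_{12} + \frac{11}{5} e_{13} - 10 e_{23}
Answer: \frac{3574}{845} e_{1} + \frac{6639}{845} e_{2} - \frac{5433}{3380} e_{3}


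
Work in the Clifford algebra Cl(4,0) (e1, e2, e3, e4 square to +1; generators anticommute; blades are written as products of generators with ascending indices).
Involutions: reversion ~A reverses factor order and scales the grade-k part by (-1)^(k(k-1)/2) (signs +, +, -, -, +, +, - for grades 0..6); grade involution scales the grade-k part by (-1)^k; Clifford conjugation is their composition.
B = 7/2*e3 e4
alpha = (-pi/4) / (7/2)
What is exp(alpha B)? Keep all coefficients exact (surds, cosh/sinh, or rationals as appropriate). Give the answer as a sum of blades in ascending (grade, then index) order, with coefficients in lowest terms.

B^2 = (7/2)^2*(e3 e4)^2 = 49/4*(-1) = -49/4 (a basis 2-blade squares to minus the product of its generators' squares).
B^2 = -49/4 — a negative square means the series sums to a rotation: l = 7/2, alpha*l = -pi/4, so exp(alpha B) = cos(-pi/4) + (sin(-pi/4)/(7/2))*B = sqrt(2)/2 + (-sqrt(2)/7)*B.
Answer: sqrt(2)/2 - sqrt(2)/2*e3 e4


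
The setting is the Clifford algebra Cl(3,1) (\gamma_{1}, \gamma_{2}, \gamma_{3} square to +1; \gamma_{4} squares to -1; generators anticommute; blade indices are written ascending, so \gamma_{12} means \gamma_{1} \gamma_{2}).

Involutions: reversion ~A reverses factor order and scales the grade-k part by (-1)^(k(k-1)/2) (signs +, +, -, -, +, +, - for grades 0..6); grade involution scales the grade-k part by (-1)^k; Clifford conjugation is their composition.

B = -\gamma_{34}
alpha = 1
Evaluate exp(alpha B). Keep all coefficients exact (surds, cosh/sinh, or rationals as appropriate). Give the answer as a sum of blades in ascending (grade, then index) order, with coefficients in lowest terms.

B^2 = (-1)^2*(\gamma_{34})^2 = 1*(+1) = 1 (a basis 2-blade squares to minus the product of its generators' squares).
B^2 = 1 — hyperbolic case — the even/odd split gives cosh and sinh: l = 1, alpha*l = 1, so exp(alpha B) = cosh(1) + (sinh(1)/1)*B = \cosh{\left(1 \right)} + (\sinh{\left(1 \right)})*B.
Answer: \cosh{\left(1 \right)} - \sinh{\left(1 \right)} \gamma_{34}


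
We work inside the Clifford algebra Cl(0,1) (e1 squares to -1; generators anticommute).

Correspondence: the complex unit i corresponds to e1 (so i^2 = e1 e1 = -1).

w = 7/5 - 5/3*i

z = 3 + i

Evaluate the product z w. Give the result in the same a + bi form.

In blades: z = 3 + e1, w = 7/5 - 5/3*e1.
Distribute z over w term by term (generator squares from the signature, products reordered to ascending indices): (3)*w = 21/5 - 5*e1; (e1)*w = 5/3 + 7/5*e1.
Sum: 88/15 - 18/5*e1; translating back through the correspondence:
Answer: 88/15 - 18/5*i


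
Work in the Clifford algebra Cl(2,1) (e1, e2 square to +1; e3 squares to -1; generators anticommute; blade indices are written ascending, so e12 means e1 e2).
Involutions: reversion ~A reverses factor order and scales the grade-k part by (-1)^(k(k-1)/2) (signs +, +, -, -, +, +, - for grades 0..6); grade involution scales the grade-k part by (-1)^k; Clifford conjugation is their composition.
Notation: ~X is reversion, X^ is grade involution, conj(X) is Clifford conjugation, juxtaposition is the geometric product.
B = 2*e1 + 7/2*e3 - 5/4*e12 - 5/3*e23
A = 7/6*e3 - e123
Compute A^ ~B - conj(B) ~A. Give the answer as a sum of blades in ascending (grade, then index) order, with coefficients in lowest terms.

first term: 49/12 + 5/3*e1 - 35/18*e2 - 5/4*e3 - 7/2*e12 + 7/3*e13 + 2*e23 - 35/24*e123
second term: 49/12 + 5/3*e1 - 35/18*e2 - 5/4*e3 + 7/2*e12 - 7/3*e13 - 2*e23 + 35/24*e123
Answer: -7*e12 + 14/3*e13 + 4*e23 - 35/12*e123


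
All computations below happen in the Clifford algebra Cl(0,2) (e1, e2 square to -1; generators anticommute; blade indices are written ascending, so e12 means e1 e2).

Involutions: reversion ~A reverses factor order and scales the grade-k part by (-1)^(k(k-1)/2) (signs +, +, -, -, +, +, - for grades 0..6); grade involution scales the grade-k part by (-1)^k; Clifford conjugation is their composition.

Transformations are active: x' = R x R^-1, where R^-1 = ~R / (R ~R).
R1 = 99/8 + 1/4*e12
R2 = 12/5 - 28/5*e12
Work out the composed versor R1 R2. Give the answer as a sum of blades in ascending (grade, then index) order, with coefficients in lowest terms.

Distribute over the terms of R1 (each basis-blade product reordered to ascending indices, repeated generators contracted through their squares):
(99/8) R2 = 297/10 - 693/10*e12
(1/4*e12) R2 = 7/5 + 3/5*e12
Summing the partial products and collecting blades:
Answer: 311/10 - 687/10*e12


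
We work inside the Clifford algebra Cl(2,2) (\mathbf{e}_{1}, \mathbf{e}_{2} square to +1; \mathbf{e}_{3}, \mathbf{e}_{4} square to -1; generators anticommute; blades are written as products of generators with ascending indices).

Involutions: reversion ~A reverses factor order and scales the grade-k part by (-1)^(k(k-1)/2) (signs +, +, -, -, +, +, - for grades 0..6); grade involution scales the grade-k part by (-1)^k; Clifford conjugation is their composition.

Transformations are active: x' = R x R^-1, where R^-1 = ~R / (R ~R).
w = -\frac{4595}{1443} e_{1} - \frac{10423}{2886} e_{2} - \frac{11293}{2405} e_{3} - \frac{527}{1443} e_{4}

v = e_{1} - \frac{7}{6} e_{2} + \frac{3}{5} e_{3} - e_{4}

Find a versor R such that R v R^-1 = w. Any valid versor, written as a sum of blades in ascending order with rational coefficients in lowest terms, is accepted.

Reasoning: v^2 = w^2 = \frac{901}{900} since conjugation preserves the quadratic form; R = v + w = -\frac{3152}{1443} e_{1} - \frac{6895}{1443} e_{2} - \frac{1970}{481} e_{3} - \frac{1970}{1443} e_{4} is then valid when invertible, keeping its own part and reversing (v - w)/2.
Answer: -\frac{3152}{1443} e_{1} - \frac{6895}{1443} e_{2} - \frac{1970}{481} e_{3} - \frac{1970}{1443} e_{4}


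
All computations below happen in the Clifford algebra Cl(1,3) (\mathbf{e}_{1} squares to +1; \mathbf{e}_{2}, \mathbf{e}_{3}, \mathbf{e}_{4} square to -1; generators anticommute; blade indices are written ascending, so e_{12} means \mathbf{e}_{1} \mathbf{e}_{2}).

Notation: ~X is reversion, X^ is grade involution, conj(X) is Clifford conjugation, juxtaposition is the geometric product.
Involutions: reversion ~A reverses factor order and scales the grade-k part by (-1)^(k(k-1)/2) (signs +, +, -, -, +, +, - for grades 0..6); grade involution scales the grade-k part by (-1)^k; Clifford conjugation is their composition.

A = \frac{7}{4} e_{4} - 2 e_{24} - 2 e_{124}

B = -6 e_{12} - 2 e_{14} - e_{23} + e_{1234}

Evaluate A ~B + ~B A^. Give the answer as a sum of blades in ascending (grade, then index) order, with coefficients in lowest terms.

first term: \frac{7}{2} e_{1} + 4 e_{2} - 2 e_{3} - 12 e_{4} + 4 e_{12} - 2 e_{13} - 12 e_{14} + 2 e_{34} + \frac{7}{4} e_{123} + \frac{21}{2} e_{124} + 2 e_{134} + \frac{7}{4} e_{234}
second term: \frac{7}{2} e_{1} - 4 e_{2} - 2 e_{3} + 12 e_{4} - 4 e_{12} - 2 e_{13} + 12 e_{14} - 2 e_{34} + \frac{7}{4} e_{123} - \frac{21}{2} e_{124} + 2 e_{134} - \frac{7}{4} e_{234}
Answer: 7 e_{1} - 4 e_{3} - 4 e_{13} + \frac{7}{2} e_{123} + 4 e_{134}


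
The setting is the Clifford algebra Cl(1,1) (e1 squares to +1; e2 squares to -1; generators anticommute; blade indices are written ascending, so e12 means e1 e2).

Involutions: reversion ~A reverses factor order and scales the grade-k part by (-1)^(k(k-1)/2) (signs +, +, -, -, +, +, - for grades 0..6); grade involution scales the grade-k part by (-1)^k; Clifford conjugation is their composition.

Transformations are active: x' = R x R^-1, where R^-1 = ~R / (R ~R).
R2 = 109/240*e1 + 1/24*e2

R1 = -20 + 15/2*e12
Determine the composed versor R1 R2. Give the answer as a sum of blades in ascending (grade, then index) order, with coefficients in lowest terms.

Distribute over the terms of R1 (each basis-blade product reordered to ascending indices, repeated generators contracted through their squares):
(-20) R2 = -109/12*e1 - 5/6*e2
(15/2*e12) R2 = -5/16*e1 - 109/32*e2
Summing the partial products and collecting blades:
Answer: -451/48*e1 - 407/96*e2


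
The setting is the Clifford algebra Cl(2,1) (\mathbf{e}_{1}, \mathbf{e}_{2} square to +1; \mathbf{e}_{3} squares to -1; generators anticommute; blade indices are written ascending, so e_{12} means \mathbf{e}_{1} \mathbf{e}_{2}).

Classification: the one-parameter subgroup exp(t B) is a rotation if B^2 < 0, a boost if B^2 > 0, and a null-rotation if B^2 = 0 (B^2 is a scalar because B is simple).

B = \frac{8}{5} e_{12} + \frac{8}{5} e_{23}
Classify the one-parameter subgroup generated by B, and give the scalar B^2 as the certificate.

B^2 term by term: the squares give (\frac{8}{5})^2*(e_{12})^2 + (\frac{8}{5})^2*(e_{23})^2 = \frac{64}{25}*(-1) + \frac{64}{25}*(+1) = 0 (each basis 2-blade squares to minus the product of its generators' squares); cross terms between blades sharing an index anticommute and cancel. So B^2 = 0.
Answer: null-rotation, certificate B^2 = 0. The scalar 0 is the complete invariant here: its sign names the subgroup type.


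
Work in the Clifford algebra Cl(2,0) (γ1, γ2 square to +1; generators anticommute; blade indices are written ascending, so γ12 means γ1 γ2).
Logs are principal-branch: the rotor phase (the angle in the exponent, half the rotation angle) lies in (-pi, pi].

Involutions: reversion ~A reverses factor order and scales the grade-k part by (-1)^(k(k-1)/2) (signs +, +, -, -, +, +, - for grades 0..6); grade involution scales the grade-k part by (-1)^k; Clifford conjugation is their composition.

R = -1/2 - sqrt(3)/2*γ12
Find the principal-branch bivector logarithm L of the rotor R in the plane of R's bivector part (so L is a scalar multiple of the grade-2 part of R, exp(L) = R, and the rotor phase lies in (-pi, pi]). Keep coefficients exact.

The scalar part of R is -1/2, which fixes the principal-branch rotor phase; the unit plane is then the bivector part divided by the sine of that phase, and L is that plane scaled by the phase.
Concretely: cos(phase) = -1/2 gives phase = ±2*pi/3, and since phase/sin(phase) is even the sign is immaterial: L = (phase/sin(phase)) * <R>_2 = (4*sqrt(3)*pi/9) * <R>_2.
Answer: -2*pi/3*γ12


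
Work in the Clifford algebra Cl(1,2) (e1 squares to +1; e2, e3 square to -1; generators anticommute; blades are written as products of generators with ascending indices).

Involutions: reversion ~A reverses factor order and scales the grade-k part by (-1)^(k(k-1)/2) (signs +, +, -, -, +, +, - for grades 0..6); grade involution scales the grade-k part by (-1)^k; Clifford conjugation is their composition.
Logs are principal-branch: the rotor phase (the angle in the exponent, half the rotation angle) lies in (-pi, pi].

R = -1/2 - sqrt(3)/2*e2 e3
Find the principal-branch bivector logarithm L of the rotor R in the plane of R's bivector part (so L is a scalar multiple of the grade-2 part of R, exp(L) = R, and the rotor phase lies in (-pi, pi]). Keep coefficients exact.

The scalar part of R is -1/2, and that scalar determines the rotor phase on the principal branch; recovering the unit plane as bivector-part over sine of the phase gives L = phase * plane.
Concretely: cos(phase) = -1/2 gives phase = ±2*pi/3, and since phase/sin(phase) is even the sign is immaterial: L = (phase/sin(phase)) * <R>_2 = (4*sqrt(3)*pi/9) * <R>_2.
Answer: -2*pi/3*e2 e3


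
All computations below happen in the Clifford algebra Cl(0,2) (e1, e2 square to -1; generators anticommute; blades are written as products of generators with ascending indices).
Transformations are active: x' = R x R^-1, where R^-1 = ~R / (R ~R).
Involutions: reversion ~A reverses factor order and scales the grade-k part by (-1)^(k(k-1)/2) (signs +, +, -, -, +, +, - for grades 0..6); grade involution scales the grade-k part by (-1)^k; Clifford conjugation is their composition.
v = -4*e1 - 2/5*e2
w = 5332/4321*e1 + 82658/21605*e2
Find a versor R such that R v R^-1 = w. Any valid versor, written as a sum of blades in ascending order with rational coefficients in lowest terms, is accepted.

Reasoning: v^2 = w^2 = -404/25 since conjugation preserves the quadratic form; R = v + w = -11952/4321*e1 + 74016/21605*e2 is then valid when invertible, keeping its own part and reversing (v - w)/2.
Answer: -11952/4321*e1 + 74016/21605*e2


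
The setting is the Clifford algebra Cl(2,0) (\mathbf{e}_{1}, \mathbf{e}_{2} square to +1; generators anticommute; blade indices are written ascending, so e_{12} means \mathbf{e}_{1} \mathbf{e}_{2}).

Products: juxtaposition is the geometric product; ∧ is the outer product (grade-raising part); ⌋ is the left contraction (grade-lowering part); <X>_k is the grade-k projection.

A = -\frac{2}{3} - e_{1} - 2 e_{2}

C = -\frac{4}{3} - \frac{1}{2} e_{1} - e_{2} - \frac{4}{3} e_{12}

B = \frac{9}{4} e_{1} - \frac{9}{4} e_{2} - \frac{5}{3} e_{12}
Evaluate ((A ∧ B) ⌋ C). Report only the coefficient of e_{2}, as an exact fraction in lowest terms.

step 1: -\frac{3}{2} e_{1} + \frac{3}{2} e_{2} + \frac{283}{36} e_{12}
step 2: \frac{1051}{108} + 2 e_{1} + 2 e_{2}
Answer: 2


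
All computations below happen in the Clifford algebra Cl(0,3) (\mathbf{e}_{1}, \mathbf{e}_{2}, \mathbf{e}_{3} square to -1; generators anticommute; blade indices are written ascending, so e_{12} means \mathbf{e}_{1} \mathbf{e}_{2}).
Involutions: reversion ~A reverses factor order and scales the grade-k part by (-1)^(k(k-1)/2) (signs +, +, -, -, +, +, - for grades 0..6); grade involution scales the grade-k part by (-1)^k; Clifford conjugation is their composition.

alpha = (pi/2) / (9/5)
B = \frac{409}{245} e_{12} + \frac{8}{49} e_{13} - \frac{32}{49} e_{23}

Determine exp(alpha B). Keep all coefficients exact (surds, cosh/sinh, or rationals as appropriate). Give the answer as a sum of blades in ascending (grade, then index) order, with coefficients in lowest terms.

B^2 term by term: the squares give (\frac{409}{245})^2*(e_{12})^2 + (\frac{8}{49})^2*(e_{13})^2 + (-\frac{32}{49})^2*(e_{23})^2 = \frac{167281}{60025}*(-1) + \frac{64}{2401}*(-1) + \frac{1024}{2401}*(-1) = -\frac{81}{25} (each basis 2-blade squares to minus the product of its generators' squares); cross terms between blades sharing an index anticommute and cancel. So B^2 = -\frac{81}{25}.
B^2 = -\frac{81}{25} — a negative square means the series sums to a rotation: l = \frac{9}{5}, alpha*l = \frac{\pi}{2}, so exp(alpha B) = cos(\frac{\pi}{2}) + (sin(\frac{\pi}{2})/(\frac{9}{5}))*B = 0 + (\frac{5}{9})*B.
Answer: \frac{409}{441} e_{12} + \frac{40}{441} e_{13} - \frac{160}{441} e_{23}


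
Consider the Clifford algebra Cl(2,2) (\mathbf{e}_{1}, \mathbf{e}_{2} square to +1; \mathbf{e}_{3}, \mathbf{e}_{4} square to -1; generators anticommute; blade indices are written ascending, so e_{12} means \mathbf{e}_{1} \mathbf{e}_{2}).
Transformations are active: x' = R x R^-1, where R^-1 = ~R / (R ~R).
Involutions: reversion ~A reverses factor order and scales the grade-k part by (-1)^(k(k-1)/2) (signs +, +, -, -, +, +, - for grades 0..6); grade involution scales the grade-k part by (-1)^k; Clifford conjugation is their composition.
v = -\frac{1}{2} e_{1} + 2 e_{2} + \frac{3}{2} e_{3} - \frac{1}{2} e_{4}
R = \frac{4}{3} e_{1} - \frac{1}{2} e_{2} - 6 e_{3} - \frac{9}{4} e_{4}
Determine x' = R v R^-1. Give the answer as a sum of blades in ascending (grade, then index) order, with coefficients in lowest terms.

~R = \frac{4}{3} e_{1} - \frac{1}{2} e_{2} - 6 e_{3} - \frac{9}{4} e_{4}, and R ~R = -\frac{5621}{144}, so R^-1 = ~R / (-\frac{5621}{144}).
R v = \frac{149}{24} + \frac{29}{12} e_{12} - e_{13} - \frac{43}{24} e_{14} + \frac{45}{4} e_{23} + \frac{19}{4} e_{24} + \frac{51}{8} e_{34}
Answer: \frac{853}{11242} e_{1} - \frac{10348}{5621} e_{2} + \frac{4593}{11242} e_{3} + \frac{13667}{11242} e_{4}


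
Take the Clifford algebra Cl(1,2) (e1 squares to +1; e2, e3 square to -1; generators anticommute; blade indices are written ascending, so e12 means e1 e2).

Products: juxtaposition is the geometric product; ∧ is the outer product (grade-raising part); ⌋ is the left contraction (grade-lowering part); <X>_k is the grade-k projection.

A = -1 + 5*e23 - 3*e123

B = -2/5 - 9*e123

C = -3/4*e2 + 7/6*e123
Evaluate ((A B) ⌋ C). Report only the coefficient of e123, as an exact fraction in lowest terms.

step 1: -133/5 + 45*e1 - 2*e23 + 51/5*e123
step 2: -119/10 + 7/3*e1 + 399/20*e2 + 105/2*e23 - 931/30*e123
Answer: -931/30


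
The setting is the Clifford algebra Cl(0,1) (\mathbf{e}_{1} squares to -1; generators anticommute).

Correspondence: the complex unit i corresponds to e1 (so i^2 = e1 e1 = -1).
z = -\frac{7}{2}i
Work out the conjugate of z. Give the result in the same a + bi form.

In blades: z = -\frac{7}{2} e_{1}.
Conjugation here is Clifford conjugation: the scalar is fixed and the grade-1 and grade-2 blades all flip sign, giving \frac{7}{2} e_{1}; translating back:
Answer: \frac{7}{2}i


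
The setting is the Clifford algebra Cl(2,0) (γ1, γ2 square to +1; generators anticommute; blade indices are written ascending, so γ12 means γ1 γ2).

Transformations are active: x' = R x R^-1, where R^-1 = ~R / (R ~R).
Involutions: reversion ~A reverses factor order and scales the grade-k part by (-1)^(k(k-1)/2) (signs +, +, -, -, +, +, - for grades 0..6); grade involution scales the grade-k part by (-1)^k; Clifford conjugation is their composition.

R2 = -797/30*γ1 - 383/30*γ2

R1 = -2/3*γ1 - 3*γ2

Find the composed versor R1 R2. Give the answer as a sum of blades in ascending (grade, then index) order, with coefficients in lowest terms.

Distribute over the terms of R1 (each basis-blade product reordered to ascending indices, repeated generators contracted through their squares):
(-2/3*γ1) R2 = 797/45 + 383/45*γ12
(-3*γ2) R2 = 383/10 - 797/10*γ12
Summing the partial products and collecting blades:
Answer: 5041/90 - 6407/90*γ12


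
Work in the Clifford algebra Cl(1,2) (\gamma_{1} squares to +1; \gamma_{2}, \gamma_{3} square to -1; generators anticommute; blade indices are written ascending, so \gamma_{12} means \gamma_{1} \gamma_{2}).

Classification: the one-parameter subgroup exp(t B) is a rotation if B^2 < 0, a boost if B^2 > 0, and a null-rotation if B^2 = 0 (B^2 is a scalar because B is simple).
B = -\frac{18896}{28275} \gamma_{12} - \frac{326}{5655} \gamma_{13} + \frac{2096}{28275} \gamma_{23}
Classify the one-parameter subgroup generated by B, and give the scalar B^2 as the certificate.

B^2 term by term: the squares give (-\frac{18896}{28275})^2*(\gamma_{12})^2 + (-\frac{326}{5655})^2*(\gamma_{13})^2 + (\frac{2096}{28275})^2*(\gamma_{23})^2 = \frac{357058816}{799475625}*(+1) + \frac{106276}{31979025}*(+1) + \frac{4393216}{799475625}*(-1) = \frac{4}{9} (each basis 2-blade squares to minus the product of its generators' squares); cross terms between blades sharing an index anticommute and cancel. So B^2 = \frac{4}{9}.
Answer: boost, certificate B^2 = \frac{4}{9}. The scalar \frac{4}{9} is the complete invariant here: its sign names the subgroup type.


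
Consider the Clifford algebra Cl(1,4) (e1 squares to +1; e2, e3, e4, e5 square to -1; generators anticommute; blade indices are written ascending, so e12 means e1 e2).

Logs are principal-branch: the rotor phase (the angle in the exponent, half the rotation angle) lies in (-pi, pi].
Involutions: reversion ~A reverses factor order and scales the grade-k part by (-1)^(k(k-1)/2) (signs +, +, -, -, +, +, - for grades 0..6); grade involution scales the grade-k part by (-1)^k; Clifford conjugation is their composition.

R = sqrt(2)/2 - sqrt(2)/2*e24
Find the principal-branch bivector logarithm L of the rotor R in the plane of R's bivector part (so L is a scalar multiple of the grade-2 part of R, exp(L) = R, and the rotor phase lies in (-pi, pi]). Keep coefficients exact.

The scalar part of R is sqrt(2)/2, and that scalar determines the rotor phase on the principal branch; recovering the unit plane as bivector-part over sine of the phase gives L = phase * plane.
Concretely: cos(phase) = sqrt(2)/2 gives phase = ±pi/4, and since phase/sin(phase) is even the sign is immaterial: L = (phase/sin(phase)) * <R>_2 = (sqrt(2)*pi/4) * <R>_2.
Answer: -pi/4*e24


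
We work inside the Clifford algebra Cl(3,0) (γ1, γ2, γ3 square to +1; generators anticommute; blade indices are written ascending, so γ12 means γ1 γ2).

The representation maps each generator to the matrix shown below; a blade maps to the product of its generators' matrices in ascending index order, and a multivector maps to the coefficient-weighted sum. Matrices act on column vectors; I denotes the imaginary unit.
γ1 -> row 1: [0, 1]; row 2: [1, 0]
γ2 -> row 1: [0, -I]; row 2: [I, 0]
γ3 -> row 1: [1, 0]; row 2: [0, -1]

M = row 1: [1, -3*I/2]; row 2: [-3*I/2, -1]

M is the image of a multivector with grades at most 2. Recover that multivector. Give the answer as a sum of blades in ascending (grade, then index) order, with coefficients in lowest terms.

Method: 1, rho(γ1), rho(γ2), rho(γ3) form a trace-orthogonal basis of the 2x2 complex matrices (tr(X Y) = 2 if X = Y, else 0), so M = m0*1 + m1*rho(γ1) + m2*rho(γ2) + m3*rho(γ3) with m0 = tr(M)/2 = 0, m1 = tr(M rho(γ1))/2 = -3*I/2, m2 = tr(M rho(γ2))/2 = 0, m3 = tr(M rho(γ3))/2 = 1.
Multiplying table entries, the bivector images are rho(γ12) = I*rho(γ3), rho(γ13) = -I*rho(γ2), rho(γ23) = I*rho(γ1); with real blade coefficients the real parts of m0..m3 are the coefficients of 1, γ1, γ2, γ3 and the imaginary parts give the bivectors (γ23: Im m1, γ13: -Im m2, γ12: Im m3).
Answer: γ3 - 3/2*γ23


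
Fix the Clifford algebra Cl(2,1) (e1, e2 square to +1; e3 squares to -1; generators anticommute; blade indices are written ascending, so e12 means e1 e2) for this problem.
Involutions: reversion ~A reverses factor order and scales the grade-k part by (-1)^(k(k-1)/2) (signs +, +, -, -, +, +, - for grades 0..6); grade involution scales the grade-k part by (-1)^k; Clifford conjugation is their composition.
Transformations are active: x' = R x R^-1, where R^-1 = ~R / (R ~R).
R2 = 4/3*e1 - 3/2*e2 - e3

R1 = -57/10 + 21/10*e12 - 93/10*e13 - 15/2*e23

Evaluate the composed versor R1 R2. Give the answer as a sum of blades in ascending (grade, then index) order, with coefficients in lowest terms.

Distribute over the terms of R2 (each basis-blade product reordered to ascending indices, repeated generators contracted through their squares):
R1 (4/3*e1) = -38/5*e1 - 14/5*e2 + 62/5*e3 - 10*e123
R1 (-3/2*e2) = -63/20*e1 + 171/20*e2 - 45/4*e3 - 279/20*e123
R1 (-e3) = -93/10*e1 - 15/2*e2 + 57/10*e3 - 21/10*e123
Summing the partial products and collecting blades:
Answer: -401/20*e1 - 7/4*e2 + 137/20*e3 - 521/20*e123


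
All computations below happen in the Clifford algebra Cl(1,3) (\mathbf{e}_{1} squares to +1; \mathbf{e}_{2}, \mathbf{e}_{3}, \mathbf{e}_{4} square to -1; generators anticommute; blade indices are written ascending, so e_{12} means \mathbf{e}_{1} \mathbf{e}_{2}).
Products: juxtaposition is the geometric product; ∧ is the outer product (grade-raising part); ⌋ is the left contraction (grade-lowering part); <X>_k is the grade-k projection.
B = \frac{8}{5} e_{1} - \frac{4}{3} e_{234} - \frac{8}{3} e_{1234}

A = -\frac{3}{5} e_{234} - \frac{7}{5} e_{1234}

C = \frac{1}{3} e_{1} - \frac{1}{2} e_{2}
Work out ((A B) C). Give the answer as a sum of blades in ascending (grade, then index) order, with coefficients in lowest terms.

step 1: -\frac{44}{15} + \frac{4}{15} e_{1} + \frac{56}{25} e_{234} + \frac{24}{25} e_{1234}
step 2: \frac{4}{45} - \frac{44}{45} e_{1} + \frac{22}{15} e_{2} - \frac{2}{15} e_{12} + \frac{28}{25} e_{34} + \frac{12}{25} e_{134} - \frac{8}{25} e_{234} - \frac{56}{75} e_{1234}
Answer: \frac{4}{45} - \frac{44}{45} e_{1} + \frac{22}{15} e_{2} - \frac{2}{15} e_{12} + \frac{28}{25} e_{34} + \frac{12}{25} e_{134} - \frac{8}{25} e_{234} - \frac{56}{75} e_{1234}


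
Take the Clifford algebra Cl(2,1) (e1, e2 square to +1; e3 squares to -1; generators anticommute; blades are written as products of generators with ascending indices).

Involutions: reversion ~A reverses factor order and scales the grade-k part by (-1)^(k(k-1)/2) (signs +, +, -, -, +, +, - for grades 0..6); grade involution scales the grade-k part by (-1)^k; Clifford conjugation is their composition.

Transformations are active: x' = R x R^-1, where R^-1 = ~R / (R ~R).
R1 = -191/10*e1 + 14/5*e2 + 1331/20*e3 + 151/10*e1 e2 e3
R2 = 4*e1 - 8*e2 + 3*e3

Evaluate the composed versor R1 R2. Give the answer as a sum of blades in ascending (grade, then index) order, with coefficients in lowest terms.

Distribute over the terms of R2 (each basis-blade product reordered to ascending indices, repeated generators contracted through their squares):
R1 (4*e1) = -382/5 - 56/5*e1 e2 - 1331/5*e1 e3 + 302/5*e2 e3
R1 (-8*e2) = -112/5 + 764/5*e1 e2 + 604/5*e1 e3 + 2662/5*e2 e3
R1 (3*e3) = -3993/20 - 453/10*e1 e2 - 573/10*e1 e3 + 42/5*e2 e3
Summing the partial products and collecting blades:
Answer: -5969/20 + 963/10*e1 e2 - 2027/10*e1 e3 + 3006/5*e2 e3
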